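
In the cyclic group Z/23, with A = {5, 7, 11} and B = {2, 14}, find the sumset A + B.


Work in Z/23Z: reduce every sum a + b modulo 23.
Enumerate all 6 pairs:
a = 5: 5+2=7, 5+14=19
a = 7: 7+2=9, 7+14=21
a = 11: 11+2=13, 11+14=2
Distinct residues collected: {2, 7, 9, 13, 19, 21}
|A + B| = 6 (out of 23 total residues).

A + B = {2, 7, 9, 13, 19, 21}


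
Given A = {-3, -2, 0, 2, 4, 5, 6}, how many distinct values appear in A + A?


A + A = {a + a' : a, a' ∈ A}; |A| = 7.
General bounds: 2|A| - 1 ≤ |A + A| ≤ |A|(|A|+1)/2, i.e. 13 ≤ |A + A| ≤ 28.
Lower bound 2|A|-1 is attained iff A is an arithmetic progression.
Enumerate sums a + a' for a ≤ a' (symmetric, so this suffices):
a = -3: -3+-3=-6, -3+-2=-5, -3+0=-3, -3+2=-1, -3+4=1, -3+5=2, -3+6=3
a = -2: -2+-2=-4, -2+0=-2, -2+2=0, -2+4=2, -2+5=3, -2+6=4
a = 0: 0+0=0, 0+2=2, 0+4=4, 0+5=5, 0+6=6
a = 2: 2+2=4, 2+4=6, 2+5=7, 2+6=8
a = 4: 4+4=8, 4+5=9, 4+6=10
a = 5: 5+5=10, 5+6=11
a = 6: 6+6=12
Distinct sums: {-6, -5, -4, -3, -2, -1, 0, 1, 2, 3, 4, 5, 6, 7, 8, 9, 10, 11, 12}
|A + A| = 19

|A + A| = 19


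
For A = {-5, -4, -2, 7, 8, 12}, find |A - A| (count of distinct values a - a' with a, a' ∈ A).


A - A = {a - a' : a, a' ∈ A}; |A| = 6.
Bounds: 2|A|-1 ≤ |A - A| ≤ |A|² - |A| + 1, i.e. 11 ≤ |A - A| ≤ 31.
Note: 0 ∈ A - A always (from a - a). The set is symmetric: if d ∈ A - A then -d ∈ A - A.
Enumerate nonzero differences d = a - a' with a > a' (then include -d):
Positive differences: {1, 2, 3, 4, 5, 9, 10, 11, 12, 13, 14, 16, 17}
Full difference set: {0} ∪ (positive diffs) ∪ (negative diffs).
|A - A| = 1 + 2·13 = 27 (matches direct enumeration: 27).

|A - A| = 27


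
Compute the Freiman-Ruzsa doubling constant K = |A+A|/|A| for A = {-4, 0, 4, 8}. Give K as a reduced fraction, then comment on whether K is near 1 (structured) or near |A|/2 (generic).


|A| = 4.
Compute A + A by enumerating all 16 pairs.
A + A = {-8, -4, 0, 4, 8, 12, 16}, so |A + A| = 7.
K = |A + A| / |A| = 7/4 (already in lowest terms) ≈ 1.7500.
Reference: AP of size 4 gives K = 7/4 ≈ 1.7500; a fully generic set of size 4 gives K ≈ 2.5000.

|A| = 4, |A + A| = 7, K = 7/4.


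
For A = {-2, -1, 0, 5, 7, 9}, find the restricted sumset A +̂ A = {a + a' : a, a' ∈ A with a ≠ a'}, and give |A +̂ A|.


Restricted sumset: A +̂ A = {a + a' : a ∈ A, a' ∈ A, a ≠ a'}.
Equivalently, take A + A and drop any sum 2a that is achievable ONLY as a + a for a ∈ A (i.e. sums representable only with equal summands).
Enumerate pairs (a, a') with a < a' (symmetric, so each unordered pair gives one sum; this covers all a ≠ a'):
  -2 + -1 = -3
  -2 + 0 = -2
  -2 + 5 = 3
  -2 + 7 = 5
  -2 + 9 = 7
  -1 + 0 = -1
  -1 + 5 = 4
  -1 + 7 = 6
  -1 + 9 = 8
  0 + 5 = 5
  0 + 7 = 7
  0 + 9 = 9
  5 + 7 = 12
  5 + 9 = 14
  7 + 9 = 16
Collected distinct sums: {-3, -2, -1, 3, 4, 5, 6, 7, 8, 9, 12, 14, 16}
|A +̂ A| = 13
(Reference bound: |A +̂ A| ≥ 2|A| - 3 for |A| ≥ 2, with |A| = 6 giving ≥ 9.)

|A +̂ A| = 13


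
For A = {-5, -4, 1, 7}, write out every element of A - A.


A - A = {a - a' : a, a' ∈ A}.
Compute a - a' for each ordered pair (a, a'):
a = -5: -5--5=0, -5--4=-1, -5-1=-6, -5-7=-12
a = -4: -4--5=1, -4--4=0, -4-1=-5, -4-7=-11
a = 1: 1--5=6, 1--4=5, 1-1=0, 1-7=-6
a = 7: 7--5=12, 7--4=11, 7-1=6, 7-7=0
Collecting distinct values (and noting 0 appears from a-a):
A - A = {-12, -11, -6, -5, -1, 0, 1, 5, 6, 11, 12}
|A - A| = 11

A - A = {-12, -11, -6, -5, -1, 0, 1, 5, 6, 11, 12}


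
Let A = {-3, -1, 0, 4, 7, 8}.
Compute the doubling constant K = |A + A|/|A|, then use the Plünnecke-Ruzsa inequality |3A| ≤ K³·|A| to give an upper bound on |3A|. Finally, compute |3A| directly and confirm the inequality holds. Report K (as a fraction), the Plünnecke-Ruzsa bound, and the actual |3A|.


|A| = 6.
Step 1: Compute A + A by enumerating all 36 pairs.
A + A = {-6, -4, -3, -2, -1, 0, 1, 3, 4, 5, 6, 7, 8, 11, 12, 14, 15, 16}, so |A + A| = 18.
Step 2: Doubling constant K = |A + A|/|A| = 18/6 = 18/6 ≈ 3.0000.
Step 3: Plünnecke-Ruzsa gives |3A| ≤ K³·|A| = (3.0000)³ · 6 ≈ 162.0000.
Step 4: Compute 3A = A + A + A directly by enumerating all triples (a,b,c) ∈ A³; |3A| = 32.
Step 5: Check 32 ≤ 162.0000? Yes ✓.

K = 18/6, Plünnecke-Ruzsa bound K³|A| ≈ 162.0000, |3A| = 32, inequality holds.


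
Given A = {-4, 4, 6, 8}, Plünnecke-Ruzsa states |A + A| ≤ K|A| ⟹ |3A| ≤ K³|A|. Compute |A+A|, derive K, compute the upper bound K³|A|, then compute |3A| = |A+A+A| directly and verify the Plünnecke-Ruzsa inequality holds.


|A| = 4.
Step 1: Compute A + A by enumerating all 16 pairs.
A + A = {-8, 0, 2, 4, 8, 10, 12, 14, 16}, so |A + A| = 9.
Step 2: Doubling constant K = |A + A|/|A| = 9/4 = 9/4 ≈ 2.2500.
Step 3: Plünnecke-Ruzsa gives |3A| ≤ K³·|A| = (2.2500)³ · 4 ≈ 45.5625.
Step 4: Compute 3A = A + A + A directly by enumerating all triples (a,b,c) ∈ A³; |3A| = 15.
Step 5: Check 15 ≤ 45.5625? Yes ✓.

K = 9/4, Plünnecke-Ruzsa bound K³|A| ≈ 45.5625, |3A| = 15, inequality holds.


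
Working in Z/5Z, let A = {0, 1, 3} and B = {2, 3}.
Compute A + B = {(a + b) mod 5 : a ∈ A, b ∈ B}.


Work in Z/5Z: reduce every sum a + b modulo 5.
Enumerate all 6 pairs:
a = 0: 0+2=2, 0+3=3
a = 1: 1+2=3, 1+3=4
a = 3: 3+2=0, 3+3=1
Distinct residues collected: {0, 1, 2, 3, 4}
|A + B| = 5 (out of 5 total residues).

A + B = {0, 1, 2, 3, 4}


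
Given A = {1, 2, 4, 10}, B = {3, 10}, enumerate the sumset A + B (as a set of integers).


A + B = {a + b : a ∈ A, b ∈ B}.
Enumerate all |A|·|B| = 4·2 = 8 pairs (a, b) and collect distinct sums.
a = 1: 1+3=4, 1+10=11
a = 2: 2+3=5, 2+10=12
a = 4: 4+3=7, 4+10=14
a = 10: 10+3=13, 10+10=20
Collecting distinct sums: A + B = {4, 5, 7, 11, 12, 13, 14, 20}
|A + B| = 8

A + B = {4, 5, 7, 11, 12, 13, 14, 20}


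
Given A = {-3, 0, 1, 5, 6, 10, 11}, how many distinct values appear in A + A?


A + A = {a + a' : a, a' ∈ A}; |A| = 7.
General bounds: 2|A| - 1 ≤ |A + A| ≤ |A|(|A|+1)/2, i.e. 13 ≤ |A + A| ≤ 28.
Lower bound 2|A|-1 is attained iff A is an arithmetic progression.
Enumerate sums a + a' for a ≤ a' (symmetric, so this suffices):
a = -3: -3+-3=-6, -3+0=-3, -3+1=-2, -3+5=2, -3+6=3, -3+10=7, -3+11=8
a = 0: 0+0=0, 0+1=1, 0+5=5, 0+6=6, 0+10=10, 0+11=11
a = 1: 1+1=2, 1+5=6, 1+6=7, 1+10=11, 1+11=12
a = 5: 5+5=10, 5+6=11, 5+10=15, 5+11=16
a = 6: 6+6=12, 6+10=16, 6+11=17
a = 10: 10+10=20, 10+11=21
a = 11: 11+11=22
Distinct sums: {-6, -3, -2, 0, 1, 2, 3, 5, 6, 7, 8, 10, 11, 12, 15, 16, 17, 20, 21, 22}
|A + A| = 20

|A + A| = 20


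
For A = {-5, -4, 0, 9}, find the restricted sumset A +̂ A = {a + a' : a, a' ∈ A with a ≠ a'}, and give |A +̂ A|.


Restricted sumset: A +̂ A = {a + a' : a ∈ A, a' ∈ A, a ≠ a'}.
Equivalently, take A + A and drop any sum 2a that is achievable ONLY as a + a for a ∈ A (i.e. sums representable only with equal summands).
Enumerate pairs (a, a') with a < a' (symmetric, so each unordered pair gives one sum; this covers all a ≠ a'):
  -5 + -4 = -9
  -5 + 0 = -5
  -5 + 9 = 4
  -4 + 0 = -4
  -4 + 9 = 5
  0 + 9 = 9
Collected distinct sums: {-9, -5, -4, 4, 5, 9}
|A +̂ A| = 6
(Reference bound: |A +̂ A| ≥ 2|A| - 3 for |A| ≥ 2, with |A| = 4 giving ≥ 5.)

|A +̂ A| = 6


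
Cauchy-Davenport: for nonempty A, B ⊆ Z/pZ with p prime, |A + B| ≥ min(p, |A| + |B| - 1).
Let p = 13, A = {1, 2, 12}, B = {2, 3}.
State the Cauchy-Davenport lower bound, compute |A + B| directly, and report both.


Cauchy-Davenport: |A + B| ≥ min(p, |A| + |B| - 1) for A, B nonempty in Z/pZ.
|A| = 3, |B| = 2, p = 13.
CD lower bound = min(13, 3 + 2 - 1) = min(13, 4) = 4.
Compute A + B mod 13 directly:
a = 1: 1+2=3, 1+3=4
a = 2: 2+2=4, 2+3=5
a = 12: 12+2=1, 12+3=2
A + B = {1, 2, 3, 4, 5}, so |A + B| = 5.
Verify: 5 ≥ 4? Yes ✓.

CD lower bound = 4, actual |A + B| = 5.


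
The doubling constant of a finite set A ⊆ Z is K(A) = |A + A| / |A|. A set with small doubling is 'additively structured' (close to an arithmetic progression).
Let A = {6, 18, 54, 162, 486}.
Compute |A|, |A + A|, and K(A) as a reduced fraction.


|A| = 5.
Compute A + A by enumerating all 25 pairs.
A + A = {12, 24, 36, 60, 72, 108, 168, 180, 216, 324, 492, 504, 540, 648, 972}, so |A + A| = 15.
K = |A + A| / |A| = 15/5 = 3/1 ≈ 3.0000.
Reference: AP of size 5 gives K = 9/5 ≈ 1.8000; a fully generic set of size 5 gives K ≈ 3.0000.

|A| = 5, |A + A| = 15, K = 15/5 = 3/1.


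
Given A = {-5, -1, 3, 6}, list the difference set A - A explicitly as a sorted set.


A - A = {a - a' : a, a' ∈ A}.
Compute a - a' for each ordered pair (a, a'):
a = -5: -5--5=0, -5--1=-4, -5-3=-8, -5-6=-11
a = -1: -1--5=4, -1--1=0, -1-3=-4, -1-6=-7
a = 3: 3--5=8, 3--1=4, 3-3=0, 3-6=-3
a = 6: 6--5=11, 6--1=7, 6-3=3, 6-6=0
Collecting distinct values (and noting 0 appears from a-a):
A - A = {-11, -8, -7, -4, -3, 0, 3, 4, 7, 8, 11}
|A - A| = 11

A - A = {-11, -8, -7, -4, -3, 0, 3, 4, 7, 8, 11}


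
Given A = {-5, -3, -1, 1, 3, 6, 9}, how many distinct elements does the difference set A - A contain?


A - A = {a - a' : a, a' ∈ A}; |A| = 7.
Bounds: 2|A|-1 ≤ |A - A| ≤ |A|² - |A| + 1, i.e. 13 ≤ |A - A| ≤ 43.
Note: 0 ∈ A - A always (from a - a). The set is symmetric: if d ∈ A - A then -d ∈ A - A.
Enumerate nonzero differences d = a - a' with a > a' (then include -d):
Positive differences: {2, 3, 4, 5, 6, 7, 8, 9, 10, 11, 12, 14}
Full difference set: {0} ∪ (positive diffs) ∪ (negative diffs).
|A - A| = 1 + 2·12 = 25 (matches direct enumeration: 25).

|A - A| = 25


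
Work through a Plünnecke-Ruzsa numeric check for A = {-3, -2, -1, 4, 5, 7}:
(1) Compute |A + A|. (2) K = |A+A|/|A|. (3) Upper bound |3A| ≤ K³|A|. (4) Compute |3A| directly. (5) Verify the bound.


|A| = 6.
Step 1: Compute A + A by enumerating all 36 pairs.
A + A = {-6, -5, -4, -3, -2, 1, 2, 3, 4, 5, 6, 8, 9, 10, 11, 12, 14}, so |A + A| = 17.
Step 2: Doubling constant K = |A + A|/|A| = 17/6 = 17/6 ≈ 2.8333.
Step 3: Plünnecke-Ruzsa gives |3A| ≤ K³·|A| = (2.8333)³ · 6 ≈ 136.4722.
Step 4: Compute 3A = A + A + A directly by enumerating all triples (a,b,c) ∈ A³; |3A| = 30.
Step 5: Check 30 ≤ 136.4722? Yes ✓.

K = 17/6, Plünnecke-Ruzsa bound K³|A| ≈ 136.4722, |3A| = 30, inequality holds.


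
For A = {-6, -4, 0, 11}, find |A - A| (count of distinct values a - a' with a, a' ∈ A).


A - A = {a - a' : a, a' ∈ A}; |A| = 4.
Bounds: 2|A|-1 ≤ |A - A| ≤ |A|² - |A| + 1, i.e. 7 ≤ |A - A| ≤ 13.
Note: 0 ∈ A - A always (from a - a). The set is symmetric: if d ∈ A - A then -d ∈ A - A.
Enumerate nonzero differences d = a - a' with a > a' (then include -d):
Positive differences: {2, 4, 6, 11, 15, 17}
Full difference set: {0} ∪ (positive diffs) ∪ (negative diffs).
|A - A| = 1 + 2·6 = 13 (matches direct enumeration: 13).

|A - A| = 13


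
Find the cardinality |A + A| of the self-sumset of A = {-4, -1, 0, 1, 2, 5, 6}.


A + A = {a + a' : a, a' ∈ A}; |A| = 7.
General bounds: 2|A| - 1 ≤ |A + A| ≤ |A|(|A|+1)/2, i.e. 13 ≤ |A + A| ≤ 28.
Lower bound 2|A|-1 is attained iff A is an arithmetic progression.
Enumerate sums a + a' for a ≤ a' (symmetric, so this suffices):
a = -4: -4+-4=-8, -4+-1=-5, -4+0=-4, -4+1=-3, -4+2=-2, -4+5=1, -4+6=2
a = -1: -1+-1=-2, -1+0=-1, -1+1=0, -1+2=1, -1+5=4, -1+6=5
a = 0: 0+0=0, 0+1=1, 0+2=2, 0+5=5, 0+6=6
a = 1: 1+1=2, 1+2=3, 1+5=6, 1+6=7
a = 2: 2+2=4, 2+5=7, 2+6=8
a = 5: 5+5=10, 5+6=11
a = 6: 6+6=12
Distinct sums: {-8, -5, -4, -3, -2, -1, 0, 1, 2, 3, 4, 5, 6, 7, 8, 10, 11, 12}
|A + A| = 18

|A + A| = 18


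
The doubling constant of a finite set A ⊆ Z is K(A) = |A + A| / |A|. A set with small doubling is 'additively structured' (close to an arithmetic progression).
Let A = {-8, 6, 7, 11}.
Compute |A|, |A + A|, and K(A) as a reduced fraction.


|A| = 4.
Compute A + A by enumerating all 16 pairs.
A + A = {-16, -2, -1, 3, 12, 13, 14, 17, 18, 22}, so |A + A| = 10.
K = |A + A| / |A| = 10/4 = 5/2 ≈ 2.5000.
Reference: AP of size 4 gives K = 7/4 ≈ 1.7500; a fully generic set of size 4 gives K ≈ 2.5000.

|A| = 4, |A + A| = 10, K = 10/4 = 5/2.


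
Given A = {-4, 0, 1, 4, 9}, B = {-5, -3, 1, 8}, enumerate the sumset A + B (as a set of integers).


A + B = {a + b : a ∈ A, b ∈ B}.
Enumerate all |A|·|B| = 5·4 = 20 pairs (a, b) and collect distinct sums.
a = -4: -4+-5=-9, -4+-3=-7, -4+1=-3, -4+8=4
a = 0: 0+-5=-5, 0+-3=-3, 0+1=1, 0+8=8
a = 1: 1+-5=-4, 1+-3=-2, 1+1=2, 1+8=9
a = 4: 4+-5=-1, 4+-3=1, 4+1=5, 4+8=12
a = 9: 9+-5=4, 9+-3=6, 9+1=10, 9+8=17
Collecting distinct sums: A + B = {-9, -7, -5, -4, -3, -2, -1, 1, 2, 4, 5, 6, 8, 9, 10, 12, 17}
|A + B| = 17

A + B = {-9, -7, -5, -4, -3, -2, -1, 1, 2, 4, 5, 6, 8, 9, 10, 12, 17}


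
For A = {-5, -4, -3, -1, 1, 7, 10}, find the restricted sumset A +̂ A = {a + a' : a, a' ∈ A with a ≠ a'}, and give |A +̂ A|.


Restricted sumset: A +̂ A = {a + a' : a ∈ A, a' ∈ A, a ≠ a'}.
Equivalently, take A + A and drop any sum 2a that is achievable ONLY as a + a for a ∈ A (i.e. sums representable only with equal summands).
Enumerate pairs (a, a') with a < a' (symmetric, so each unordered pair gives one sum; this covers all a ≠ a'):
  -5 + -4 = -9
  -5 + -3 = -8
  -5 + -1 = -6
  -5 + 1 = -4
  -5 + 7 = 2
  -5 + 10 = 5
  -4 + -3 = -7
  -4 + -1 = -5
  -4 + 1 = -3
  -4 + 7 = 3
  -4 + 10 = 6
  -3 + -1 = -4
  -3 + 1 = -2
  -3 + 7 = 4
  -3 + 10 = 7
  -1 + 1 = 0
  -1 + 7 = 6
  -1 + 10 = 9
  1 + 7 = 8
  1 + 10 = 11
  7 + 10 = 17
Collected distinct sums: {-9, -8, -7, -6, -5, -4, -3, -2, 0, 2, 3, 4, 5, 6, 7, 8, 9, 11, 17}
|A +̂ A| = 19
(Reference bound: |A +̂ A| ≥ 2|A| - 3 for |A| ≥ 2, with |A| = 7 giving ≥ 11.)

|A +̂ A| = 19


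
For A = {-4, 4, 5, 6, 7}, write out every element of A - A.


A - A = {a - a' : a, a' ∈ A}.
Compute a - a' for each ordered pair (a, a'):
a = -4: -4--4=0, -4-4=-8, -4-5=-9, -4-6=-10, -4-7=-11
a = 4: 4--4=8, 4-4=0, 4-5=-1, 4-6=-2, 4-7=-3
a = 5: 5--4=9, 5-4=1, 5-5=0, 5-6=-1, 5-7=-2
a = 6: 6--4=10, 6-4=2, 6-5=1, 6-6=0, 6-7=-1
a = 7: 7--4=11, 7-4=3, 7-5=2, 7-6=1, 7-7=0
Collecting distinct values (and noting 0 appears from a-a):
A - A = {-11, -10, -9, -8, -3, -2, -1, 0, 1, 2, 3, 8, 9, 10, 11}
|A - A| = 15

A - A = {-11, -10, -9, -8, -3, -2, -1, 0, 1, 2, 3, 8, 9, 10, 11}


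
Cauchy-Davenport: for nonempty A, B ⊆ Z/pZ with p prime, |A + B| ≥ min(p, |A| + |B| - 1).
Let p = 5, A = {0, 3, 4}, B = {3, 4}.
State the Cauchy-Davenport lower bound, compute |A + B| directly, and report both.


Cauchy-Davenport: |A + B| ≥ min(p, |A| + |B| - 1) for A, B nonempty in Z/pZ.
|A| = 3, |B| = 2, p = 5.
CD lower bound = min(5, 3 + 2 - 1) = min(5, 4) = 4.
Compute A + B mod 5 directly:
a = 0: 0+3=3, 0+4=4
a = 3: 3+3=1, 3+4=2
a = 4: 4+3=2, 4+4=3
A + B = {1, 2, 3, 4}, so |A + B| = 4.
Verify: 4 ≥ 4? Yes ✓.

CD lower bound = 4, actual |A + B| = 4.


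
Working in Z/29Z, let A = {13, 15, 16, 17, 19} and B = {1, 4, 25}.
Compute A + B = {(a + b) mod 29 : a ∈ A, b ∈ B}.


Work in Z/29Z: reduce every sum a + b modulo 29.
Enumerate all 15 pairs:
a = 13: 13+1=14, 13+4=17, 13+25=9
a = 15: 15+1=16, 15+4=19, 15+25=11
a = 16: 16+1=17, 16+4=20, 16+25=12
a = 17: 17+1=18, 17+4=21, 17+25=13
a = 19: 19+1=20, 19+4=23, 19+25=15
Distinct residues collected: {9, 11, 12, 13, 14, 15, 16, 17, 18, 19, 20, 21, 23}
|A + B| = 13 (out of 29 total residues).

A + B = {9, 11, 12, 13, 14, 15, 16, 17, 18, 19, 20, 21, 23}


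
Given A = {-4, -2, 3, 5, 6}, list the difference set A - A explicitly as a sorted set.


A - A = {a - a' : a, a' ∈ A}.
Compute a - a' for each ordered pair (a, a'):
a = -4: -4--4=0, -4--2=-2, -4-3=-7, -4-5=-9, -4-6=-10
a = -2: -2--4=2, -2--2=0, -2-3=-5, -2-5=-7, -2-6=-8
a = 3: 3--4=7, 3--2=5, 3-3=0, 3-5=-2, 3-6=-3
a = 5: 5--4=9, 5--2=7, 5-3=2, 5-5=0, 5-6=-1
a = 6: 6--4=10, 6--2=8, 6-3=3, 6-5=1, 6-6=0
Collecting distinct values (and noting 0 appears from a-a):
A - A = {-10, -9, -8, -7, -5, -3, -2, -1, 0, 1, 2, 3, 5, 7, 8, 9, 10}
|A - A| = 17

A - A = {-10, -9, -8, -7, -5, -3, -2, -1, 0, 1, 2, 3, 5, 7, 8, 9, 10}


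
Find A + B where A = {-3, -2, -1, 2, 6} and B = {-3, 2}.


A + B = {a + b : a ∈ A, b ∈ B}.
Enumerate all |A|·|B| = 5·2 = 10 pairs (a, b) and collect distinct sums.
a = -3: -3+-3=-6, -3+2=-1
a = -2: -2+-3=-5, -2+2=0
a = -1: -1+-3=-4, -1+2=1
a = 2: 2+-3=-1, 2+2=4
a = 6: 6+-3=3, 6+2=8
Collecting distinct sums: A + B = {-6, -5, -4, -1, 0, 1, 3, 4, 8}
|A + B| = 9

A + B = {-6, -5, -4, -1, 0, 1, 3, 4, 8}


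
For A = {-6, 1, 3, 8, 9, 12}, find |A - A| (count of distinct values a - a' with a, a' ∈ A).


A - A = {a - a' : a, a' ∈ A}; |A| = 6.
Bounds: 2|A|-1 ≤ |A - A| ≤ |A|² - |A| + 1, i.e. 11 ≤ |A - A| ≤ 31.
Note: 0 ∈ A - A always (from a - a). The set is symmetric: if d ∈ A - A then -d ∈ A - A.
Enumerate nonzero differences d = a - a' with a > a' (then include -d):
Positive differences: {1, 2, 3, 4, 5, 6, 7, 8, 9, 11, 14, 15, 18}
Full difference set: {0} ∪ (positive diffs) ∪ (negative diffs).
|A - A| = 1 + 2·13 = 27 (matches direct enumeration: 27).

|A - A| = 27


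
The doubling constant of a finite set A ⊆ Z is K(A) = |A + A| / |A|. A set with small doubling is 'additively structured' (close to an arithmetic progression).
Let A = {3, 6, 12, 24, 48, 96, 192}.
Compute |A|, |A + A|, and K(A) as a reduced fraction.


|A| = 7.
Compute A + A by enumerating all 49 pairs.
A + A = {6, 9, 12, 15, 18, 24, 27, 30, 36, 48, 51, 54, 60, 72, 96, 99, 102, 108, 120, 144, 192, 195, 198, 204, 216, 240, 288, 384}, so |A + A| = 28.
K = |A + A| / |A| = 28/7 = 4/1 ≈ 4.0000.
Reference: AP of size 7 gives K = 13/7 ≈ 1.8571; a fully generic set of size 7 gives K ≈ 4.0000.

|A| = 7, |A + A| = 28, K = 28/7 = 4/1.


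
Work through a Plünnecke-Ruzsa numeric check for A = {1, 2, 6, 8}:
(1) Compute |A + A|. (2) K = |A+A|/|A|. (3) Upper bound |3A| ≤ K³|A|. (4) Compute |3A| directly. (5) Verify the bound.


|A| = 4.
Step 1: Compute A + A by enumerating all 16 pairs.
A + A = {2, 3, 4, 7, 8, 9, 10, 12, 14, 16}, so |A + A| = 10.
Step 2: Doubling constant K = |A + A|/|A| = 10/4 = 10/4 ≈ 2.5000.
Step 3: Plünnecke-Ruzsa gives |3A| ≤ K³·|A| = (2.5000)³ · 4 ≈ 62.5000.
Step 4: Compute 3A = A + A + A directly by enumerating all triples (a,b,c) ∈ A³; |3A| = 18.
Step 5: Check 18 ≤ 62.5000? Yes ✓.

K = 10/4, Plünnecke-Ruzsa bound K³|A| ≈ 62.5000, |3A| = 18, inequality holds.


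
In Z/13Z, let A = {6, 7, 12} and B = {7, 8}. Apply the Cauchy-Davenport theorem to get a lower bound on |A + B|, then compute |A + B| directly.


Cauchy-Davenport: |A + B| ≥ min(p, |A| + |B| - 1) for A, B nonempty in Z/pZ.
|A| = 3, |B| = 2, p = 13.
CD lower bound = min(13, 3 + 2 - 1) = min(13, 4) = 4.
Compute A + B mod 13 directly:
a = 6: 6+7=0, 6+8=1
a = 7: 7+7=1, 7+8=2
a = 12: 12+7=6, 12+8=7
A + B = {0, 1, 2, 6, 7}, so |A + B| = 5.
Verify: 5 ≥ 4? Yes ✓.

CD lower bound = 4, actual |A + B| = 5.


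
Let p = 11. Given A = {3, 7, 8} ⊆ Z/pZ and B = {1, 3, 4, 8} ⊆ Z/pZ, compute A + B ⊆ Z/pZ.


Work in Z/11Z: reduce every sum a + b modulo 11.
Enumerate all 12 pairs:
a = 3: 3+1=4, 3+3=6, 3+4=7, 3+8=0
a = 7: 7+1=8, 7+3=10, 7+4=0, 7+8=4
a = 8: 8+1=9, 8+3=0, 8+4=1, 8+8=5
Distinct residues collected: {0, 1, 4, 5, 6, 7, 8, 9, 10}
|A + B| = 9 (out of 11 total residues).

A + B = {0, 1, 4, 5, 6, 7, 8, 9, 10}


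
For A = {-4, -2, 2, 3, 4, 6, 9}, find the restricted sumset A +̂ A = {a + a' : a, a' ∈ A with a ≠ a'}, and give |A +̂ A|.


Restricted sumset: A +̂ A = {a + a' : a ∈ A, a' ∈ A, a ≠ a'}.
Equivalently, take A + A and drop any sum 2a that is achievable ONLY as a + a for a ∈ A (i.e. sums representable only with equal summands).
Enumerate pairs (a, a') with a < a' (symmetric, so each unordered pair gives one sum; this covers all a ≠ a'):
  -4 + -2 = -6
  -4 + 2 = -2
  -4 + 3 = -1
  -4 + 4 = 0
  -4 + 6 = 2
  -4 + 9 = 5
  -2 + 2 = 0
  -2 + 3 = 1
  -2 + 4 = 2
  -2 + 6 = 4
  -2 + 9 = 7
  2 + 3 = 5
  2 + 4 = 6
  2 + 6 = 8
  2 + 9 = 11
  3 + 4 = 7
  3 + 6 = 9
  3 + 9 = 12
  4 + 6 = 10
  4 + 9 = 13
  6 + 9 = 15
Collected distinct sums: {-6, -2, -1, 0, 1, 2, 4, 5, 6, 7, 8, 9, 10, 11, 12, 13, 15}
|A +̂ A| = 17
(Reference bound: |A +̂ A| ≥ 2|A| - 3 for |A| ≥ 2, with |A| = 7 giving ≥ 11.)

|A +̂ A| = 17


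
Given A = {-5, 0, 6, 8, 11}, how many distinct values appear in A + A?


A + A = {a + a' : a, a' ∈ A}; |A| = 5.
General bounds: 2|A| - 1 ≤ |A + A| ≤ |A|(|A|+1)/2, i.e. 9 ≤ |A + A| ≤ 15.
Lower bound 2|A|-1 is attained iff A is an arithmetic progression.
Enumerate sums a + a' for a ≤ a' (symmetric, so this suffices):
a = -5: -5+-5=-10, -5+0=-5, -5+6=1, -5+8=3, -5+11=6
a = 0: 0+0=0, 0+6=6, 0+8=8, 0+11=11
a = 6: 6+6=12, 6+8=14, 6+11=17
a = 8: 8+8=16, 8+11=19
a = 11: 11+11=22
Distinct sums: {-10, -5, 0, 1, 3, 6, 8, 11, 12, 14, 16, 17, 19, 22}
|A + A| = 14

|A + A| = 14


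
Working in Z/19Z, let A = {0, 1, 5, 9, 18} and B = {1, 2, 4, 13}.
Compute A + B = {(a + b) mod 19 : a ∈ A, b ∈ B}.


Work in Z/19Z: reduce every sum a + b modulo 19.
Enumerate all 20 pairs:
a = 0: 0+1=1, 0+2=2, 0+4=4, 0+13=13
a = 1: 1+1=2, 1+2=3, 1+4=5, 1+13=14
a = 5: 5+1=6, 5+2=7, 5+4=9, 5+13=18
a = 9: 9+1=10, 9+2=11, 9+4=13, 9+13=3
a = 18: 18+1=0, 18+2=1, 18+4=3, 18+13=12
Distinct residues collected: {0, 1, 2, 3, 4, 5, 6, 7, 9, 10, 11, 12, 13, 14, 18}
|A + B| = 15 (out of 19 total residues).

A + B = {0, 1, 2, 3, 4, 5, 6, 7, 9, 10, 11, 12, 13, 14, 18}


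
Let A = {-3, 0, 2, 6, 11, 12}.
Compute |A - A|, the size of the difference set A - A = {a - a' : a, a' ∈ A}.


A - A = {a - a' : a, a' ∈ A}; |A| = 6.
Bounds: 2|A|-1 ≤ |A - A| ≤ |A|² - |A| + 1, i.e. 11 ≤ |A - A| ≤ 31.
Note: 0 ∈ A - A always (from a - a). The set is symmetric: if d ∈ A - A then -d ∈ A - A.
Enumerate nonzero differences d = a - a' with a > a' (then include -d):
Positive differences: {1, 2, 3, 4, 5, 6, 9, 10, 11, 12, 14, 15}
Full difference set: {0} ∪ (positive diffs) ∪ (negative diffs).
|A - A| = 1 + 2·12 = 25 (matches direct enumeration: 25).

|A - A| = 25


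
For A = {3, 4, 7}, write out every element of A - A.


A - A = {a - a' : a, a' ∈ A}.
Compute a - a' for each ordered pair (a, a'):
a = 3: 3-3=0, 3-4=-1, 3-7=-4
a = 4: 4-3=1, 4-4=0, 4-7=-3
a = 7: 7-3=4, 7-4=3, 7-7=0
Collecting distinct values (and noting 0 appears from a-a):
A - A = {-4, -3, -1, 0, 1, 3, 4}
|A - A| = 7

A - A = {-4, -3, -1, 0, 1, 3, 4}


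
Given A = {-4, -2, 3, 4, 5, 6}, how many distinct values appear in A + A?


A + A = {a + a' : a, a' ∈ A}; |A| = 6.
General bounds: 2|A| - 1 ≤ |A + A| ≤ |A|(|A|+1)/2, i.e. 11 ≤ |A + A| ≤ 21.
Lower bound 2|A|-1 is attained iff A is an arithmetic progression.
Enumerate sums a + a' for a ≤ a' (symmetric, so this suffices):
a = -4: -4+-4=-8, -4+-2=-6, -4+3=-1, -4+4=0, -4+5=1, -4+6=2
a = -2: -2+-2=-4, -2+3=1, -2+4=2, -2+5=3, -2+6=4
a = 3: 3+3=6, 3+4=7, 3+5=8, 3+6=9
a = 4: 4+4=8, 4+5=9, 4+6=10
a = 5: 5+5=10, 5+6=11
a = 6: 6+6=12
Distinct sums: {-8, -6, -4, -1, 0, 1, 2, 3, 4, 6, 7, 8, 9, 10, 11, 12}
|A + A| = 16

|A + A| = 16


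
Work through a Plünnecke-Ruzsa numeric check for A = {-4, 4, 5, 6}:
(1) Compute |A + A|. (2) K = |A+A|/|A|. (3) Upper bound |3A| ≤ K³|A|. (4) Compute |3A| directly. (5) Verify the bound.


|A| = 4.
Step 1: Compute A + A by enumerating all 16 pairs.
A + A = {-8, 0, 1, 2, 8, 9, 10, 11, 12}, so |A + A| = 9.
Step 2: Doubling constant K = |A + A|/|A| = 9/4 = 9/4 ≈ 2.2500.
Step 3: Plünnecke-Ruzsa gives |3A| ≤ K³·|A| = (2.2500)³ · 4 ≈ 45.5625.
Step 4: Compute 3A = A + A + A directly by enumerating all triples (a,b,c) ∈ A³; |3A| = 16.
Step 5: Check 16 ≤ 45.5625? Yes ✓.

K = 9/4, Plünnecke-Ruzsa bound K³|A| ≈ 45.5625, |3A| = 16, inequality holds.


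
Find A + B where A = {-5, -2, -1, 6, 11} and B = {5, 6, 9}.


A + B = {a + b : a ∈ A, b ∈ B}.
Enumerate all |A|·|B| = 5·3 = 15 pairs (a, b) and collect distinct sums.
a = -5: -5+5=0, -5+6=1, -5+9=4
a = -2: -2+5=3, -2+6=4, -2+9=7
a = -1: -1+5=4, -1+6=5, -1+9=8
a = 6: 6+5=11, 6+6=12, 6+9=15
a = 11: 11+5=16, 11+6=17, 11+9=20
Collecting distinct sums: A + B = {0, 1, 3, 4, 5, 7, 8, 11, 12, 15, 16, 17, 20}
|A + B| = 13

A + B = {0, 1, 3, 4, 5, 7, 8, 11, 12, 15, 16, 17, 20}


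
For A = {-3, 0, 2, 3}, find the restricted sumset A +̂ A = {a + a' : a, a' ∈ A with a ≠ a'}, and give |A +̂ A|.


Restricted sumset: A +̂ A = {a + a' : a ∈ A, a' ∈ A, a ≠ a'}.
Equivalently, take A + A and drop any sum 2a that is achievable ONLY as a + a for a ∈ A (i.e. sums representable only with equal summands).
Enumerate pairs (a, a') with a < a' (symmetric, so each unordered pair gives one sum; this covers all a ≠ a'):
  -3 + 0 = -3
  -3 + 2 = -1
  -3 + 3 = 0
  0 + 2 = 2
  0 + 3 = 3
  2 + 3 = 5
Collected distinct sums: {-3, -1, 0, 2, 3, 5}
|A +̂ A| = 6
(Reference bound: |A +̂ A| ≥ 2|A| - 3 for |A| ≥ 2, with |A| = 4 giving ≥ 5.)

|A +̂ A| = 6


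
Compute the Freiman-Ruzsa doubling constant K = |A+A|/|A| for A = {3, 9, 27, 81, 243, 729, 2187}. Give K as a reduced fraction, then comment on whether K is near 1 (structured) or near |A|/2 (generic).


|A| = 7.
Compute A + A by enumerating all 49 pairs.
A + A = {6, 12, 18, 30, 36, 54, 84, 90, 108, 162, 246, 252, 270, 324, 486, 732, 738, 756, 810, 972, 1458, 2190, 2196, 2214, 2268, 2430, 2916, 4374}, so |A + A| = 28.
K = |A + A| / |A| = 28/7 = 4/1 ≈ 4.0000.
Reference: AP of size 7 gives K = 13/7 ≈ 1.8571; a fully generic set of size 7 gives K ≈ 4.0000.

|A| = 7, |A + A| = 28, K = 28/7 = 4/1.


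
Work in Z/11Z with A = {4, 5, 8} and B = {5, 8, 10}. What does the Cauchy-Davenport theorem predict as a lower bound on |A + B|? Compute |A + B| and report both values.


Cauchy-Davenport: |A + B| ≥ min(p, |A| + |B| - 1) for A, B nonempty in Z/pZ.
|A| = 3, |B| = 3, p = 11.
CD lower bound = min(11, 3 + 3 - 1) = min(11, 5) = 5.
Compute A + B mod 11 directly:
a = 4: 4+5=9, 4+8=1, 4+10=3
a = 5: 5+5=10, 5+8=2, 5+10=4
a = 8: 8+5=2, 8+8=5, 8+10=7
A + B = {1, 2, 3, 4, 5, 7, 9, 10}, so |A + B| = 8.
Verify: 8 ≥ 5? Yes ✓.

CD lower bound = 5, actual |A + B| = 8.


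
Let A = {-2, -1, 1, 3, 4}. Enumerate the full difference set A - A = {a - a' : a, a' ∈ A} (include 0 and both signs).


A - A = {a - a' : a, a' ∈ A}.
Compute a - a' for each ordered pair (a, a'):
a = -2: -2--2=0, -2--1=-1, -2-1=-3, -2-3=-5, -2-4=-6
a = -1: -1--2=1, -1--1=0, -1-1=-2, -1-3=-4, -1-4=-5
a = 1: 1--2=3, 1--1=2, 1-1=0, 1-3=-2, 1-4=-3
a = 3: 3--2=5, 3--1=4, 3-1=2, 3-3=0, 3-4=-1
a = 4: 4--2=6, 4--1=5, 4-1=3, 4-3=1, 4-4=0
Collecting distinct values (and noting 0 appears from a-a):
A - A = {-6, -5, -4, -3, -2, -1, 0, 1, 2, 3, 4, 5, 6}
|A - A| = 13

A - A = {-6, -5, -4, -3, -2, -1, 0, 1, 2, 3, 4, 5, 6}


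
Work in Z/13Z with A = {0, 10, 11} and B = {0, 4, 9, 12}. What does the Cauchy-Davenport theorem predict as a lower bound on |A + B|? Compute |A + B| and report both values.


Cauchy-Davenport: |A + B| ≥ min(p, |A| + |B| - 1) for A, B nonempty in Z/pZ.
|A| = 3, |B| = 4, p = 13.
CD lower bound = min(13, 3 + 4 - 1) = min(13, 6) = 6.
Compute A + B mod 13 directly:
a = 0: 0+0=0, 0+4=4, 0+9=9, 0+12=12
a = 10: 10+0=10, 10+4=1, 10+9=6, 10+12=9
a = 11: 11+0=11, 11+4=2, 11+9=7, 11+12=10
A + B = {0, 1, 2, 4, 6, 7, 9, 10, 11, 12}, so |A + B| = 10.
Verify: 10 ≥ 6? Yes ✓.

CD lower bound = 6, actual |A + B| = 10.


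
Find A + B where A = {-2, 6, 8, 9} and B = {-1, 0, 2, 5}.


A + B = {a + b : a ∈ A, b ∈ B}.
Enumerate all |A|·|B| = 4·4 = 16 pairs (a, b) and collect distinct sums.
a = -2: -2+-1=-3, -2+0=-2, -2+2=0, -2+5=3
a = 6: 6+-1=5, 6+0=6, 6+2=8, 6+5=11
a = 8: 8+-1=7, 8+0=8, 8+2=10, 8+5=13
a = 9: 9+-1=8, 9+0=9, 9+2=11, 9+5=14
Collecting distinct sums: A + B = {-3, -2, 0, 3, 5, 6, 7, 8, 9, 10, 11, 13, 14}
|A + B| = 13

A + B = {-3, -2, 0, 3, 5, 6, 7, 8, 9, 10, 11, 13, 14}


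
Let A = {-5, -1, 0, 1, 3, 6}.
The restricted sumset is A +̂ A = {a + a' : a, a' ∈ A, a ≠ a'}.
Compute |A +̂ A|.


Restricted sumset: A +̂ A = {a + a' : a ∈ A, a' ∈ A, a ≠ a'}.
Equivalently, take A + A and drop any sum 2a that is achievable ONLY as a + a for a ∈ A (i.e. sums representable only with equal summands).
Enumerate pairs (a, a') with a < a' (symmetric, so each unordered pair gives one sum; this covers all a ≠ a'):
  -5 + -1 = -6
  -5 + 0 = -5
  -5 + 1 = -4
  -5 + 3 = -2
  -5 + 6 = 1
  -1 + 0 = -1
  -1 + 1 = 0
  -1 + 3 = 2
  -1 + 6 = 5
  0 + 1 = 1
  0 + 3 = 3
  0 + 6 = 6
  1 + 3 = 4
  1 + 6 = 7
  3 + 6 = 9
Collected distinct sums: {-6, -5, -4, -2, -1, 0, 1, 2, 3, 4, 5, 6, 7, 9}
|A +̂ A| = 14
(Reference bound: |A +̂ A| ≥ 2|A| - 3 for |A| ≥ 2, with |A| = 6 giving ≥ 9.)

|A +̂ A| = 14


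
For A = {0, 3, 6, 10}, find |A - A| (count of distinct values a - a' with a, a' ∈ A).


A - A = {a - a' : a, a' ∈ A}; |A| = 4.
Bounds: 2|A|-1 ≤ |A - A| ≤ |A|² - |A| + 1, i.e. 7 ≤ |A - A| ≤ 13.
Note: 0 ∈ A - A always (from a - a). The set is symmetric: if d ∈ A - A then -d ∈ A - A.
Enumerate nonzero differences d = a - a' with a > a' (then include -d):
Positive differences: {3, 4, 6, 7, 10}
Full difference set: {0} ∪ (positive diffs) ∪ (negative diffs).
|A - A| = 1 + 2·5 = 11 (matches direct enumeration: 11).

|A - A| = 11


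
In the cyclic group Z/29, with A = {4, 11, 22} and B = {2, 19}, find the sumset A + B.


Work in Z/29Z: reduce every sum a + b modulo 29.
Enumerate all 6 pairs:
a = 4: 4+2=6, 4+19=23
a = 11: 11+2=13, 11+19=1
a = 22: 22+2=24, 22+19=12
Distinct residues collected: {1, 6, 12, 13, 23, 24}
|A + B| = 6 (out of 29 total residues).

A + B = {1, 6, 12, 13, 23, 24}


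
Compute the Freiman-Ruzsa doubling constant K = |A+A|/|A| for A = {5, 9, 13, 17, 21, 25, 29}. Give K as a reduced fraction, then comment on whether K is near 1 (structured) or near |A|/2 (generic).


|A| = 7.
Compute A + A by enumerating all 49 pairs.
A + A = {10, 14, 18, 22, 26, 30, 34, 38, 42, 46, 50, 54, 58}, so |A + A| = 13.
K = |A + A| / |A| = 13/7 (already in lowest terms) ≈ 1.8571.
Reference: AP of size 7 gives K = 13/7 ≈ 1.8571; a fully generic set of size 7 gives K ≈ 4.0000.

|A| = 7, |A + A| = 13, K = 13/7.


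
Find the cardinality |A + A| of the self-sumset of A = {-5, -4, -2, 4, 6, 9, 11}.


A + A = {a + a' : a, a' ∈ A}; |A| = 7.
General bounds: 2|A| - 1 ≤ |A + A| ≤ |A|(|A|+1)/2, i.e. 13 ≤ |A + A| ≤ 28.
Lower bound 2|A|-1 is attained iff A is an arithmetic progression.
Enumerate sums a + a' for a ≤ a' (symmetric, so this suffices):
a = -5: -5+-5=-10, -5+-4=-9, -5+-2=-7, -5+4=-1, -5+6=1, -5+9=4, -5+11=6
a = -4: -4+-4=-8, -4+-2=-6, -4+4=0, -4+6=2, -4+9=5, -4+11=7
a = -2: -2+-2=-4, -2+4=2, -2+6=4, -2+9=7, -2+11=9
a = 4: 4+4=8, 4+6=10, 4+9=13, 4+11=15
a = 6: 6+6=12, 6+9=15, 6+11=17
a = 9: 9+9=18, 9+11=20
a = 11: 11+11=22
Distinct sums: {-10, -9, -8, -7, -6, -4, -1, 0, 1, 2, 4, 5, 6, 7, 8, 9, 10, 12, 13, 15, 17, 18, 20, 22}
|A + A| = 24

|A + A| = 24


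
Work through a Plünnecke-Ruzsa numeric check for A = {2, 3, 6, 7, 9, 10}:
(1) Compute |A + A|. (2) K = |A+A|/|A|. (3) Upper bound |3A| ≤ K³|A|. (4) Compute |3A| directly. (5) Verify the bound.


|A| = 6.
Step 1: Compute A + A by enumerating all 36 pairs.
A + A = {4, 5, 6, 8, 9, 10, 11, 12, 13, 14, 15, 16, 17, 18, 19, 20}, so |A + A| = 16.
Step 2: Doubling constant K = |A + A|/|A| = 16/6 = 16/6 ≈ 2.6667.
Step 3: Plünnecke-Ruzsa gives |3A| ≤ K³·|A| = (2.6667)³ · 6 ≈ 113.7778.
Step 4: Compute 3A = A + A + A directly by enumerating all triples (a,b,c) ∈ A³; |3A| = 25.
Step 5: Check 25 ≤ 113.7778? Yes ✓.

K = 16/6, Plünnecke-Ruzsa bound K³|A| ≈ 113.7778, |3A| = 25, inequality holds.


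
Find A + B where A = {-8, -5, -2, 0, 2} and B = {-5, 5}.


A + B = {a + b : a ∈ A, b ∈ B}.
Enumerate all |A|·|B| = 5·2 = 10 pairs (a, b) and collect distinct sums.
a = -8: -8+-5=-13, -8+5=-3
a = -5: -5+-5=-10, -5+5=0
a = -2: -2+-5=-7, -2+5=3
a = 0: 0+-5=-5, 0+5=5
a = 2: 2+-5=-3, 2+5=7
Collecting distinct sums: A + B = {-13, -10, -7, -5, -3, 0, 3, 5, 7}
|A + B| = 9

A + B = {-13, -10, -7, -5, -3, 0, 3, 5, 7}


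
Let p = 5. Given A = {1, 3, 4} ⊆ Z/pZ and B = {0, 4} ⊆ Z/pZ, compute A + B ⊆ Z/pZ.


Work in Z/5Z: reduce every sum a + b modulo 5.
Enumerate all 6 pairs:
a = 1: 1+0=1, 1+4=0
a = 3: 3+0=3, 3+4=2
a = 4: 4+0=4, 4+4=3
Distinct residues collected: {0, 1, 2, 3, 4}
|A + B| = 5 (out of 5 total residues).

A + B = {0, 1, 2, 3, 4}


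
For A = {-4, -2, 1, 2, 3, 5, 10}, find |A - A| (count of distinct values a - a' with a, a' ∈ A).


A - A = {a - a' : a, a' ∈ A}; |A| = 7.
Bounds: 2|A|-1 ≤ |A - A| ≤ |A|² - |A| + 1, i.e. 13 ≤ |A - A| ≤ 43.
Note: 0 ∈ A - A always (from a - a). The set is symmetric: if d ∈ A - A then -d ∈ A - A.
Enumerate nonzero differences d = a - a' with a > a' (then include -d):
Positive differences: {1, 2, 3, 4, 5, 6, 7, 8, 9, 12, 14}
Full difference set: {0} ∪ (positive diffs) ∪ (negative diffs).
|A - A| = 1 + 2·11 = 23 (matches direct enumeration: 23).

|A - A| = 23


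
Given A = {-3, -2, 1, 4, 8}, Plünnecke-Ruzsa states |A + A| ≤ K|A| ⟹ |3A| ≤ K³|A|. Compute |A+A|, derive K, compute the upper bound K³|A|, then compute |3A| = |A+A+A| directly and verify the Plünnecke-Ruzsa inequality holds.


|A| = 5.
Step 1: Compute A + A by enumerating all 25 pairs.
A + A = {-6, -5, -4, -2, -1, 1, 2, 5, 6, 8, 9, 12, 16}, so |A + A| = 13.
Step 2: Doubling constant K = |A + A|/|A| = 13/5 = 13/5 ≈ 2.6000.
Step 3: Plünnecke-Ruzsa gives |3A| ≤ K³·|A| = (2.6000)³ · 5 ≈ 87.8800.
Step 4: Compute 3A = A + A + A directly by enumerating all triples (a,b,c) ∈ A³; |3A| = 25.
Step 5: Check 25 ≤ 87.8800? Yes ✓.

K = 13/5, Plünnecke-Ruzsa bound K³|A| ≈ 87.8800, |3A| = 25, inequality holds.


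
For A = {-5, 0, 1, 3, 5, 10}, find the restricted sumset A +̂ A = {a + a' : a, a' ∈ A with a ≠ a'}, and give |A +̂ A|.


Restricted sumset: A +̂ A = {a + a' : a ∈ A, a' ∈ A, a ≠ a'}.
Equivalently, take A + A and drop any sum 2a that is achievable ONLY as a + a for a ∈ A (i.e. sums representable only with equal summands).
Enumerate pairs (a, a') with a < a' (symmetric, so each unordered pair gives one sum; this covers all a ≠ a'):
  -5 + 0 = -5
  -5 + 1 = -4
  -5 + 3 = -2
  -5 + 5 = 0
  -5 + 10 = 5
  0 + 1 = 1
  0 + 3 = 3
  0 + 5 = 5
  0 + 10 = 10
  1 + 3 = 4
  1 + 5 = 6
  1 + 10 = 11
  3 + 5 = 8
  3 + 10 = 13
  5 + 10 = 15
Collected distinct sums: {-5, -4, -2, 0, 1, 3, 4, 5, 6, 8, 10, 11, 13, 15}
|A +̂ A| = 14
(Reference bound: |A +̂ A| ≥ 2|A| - 3 for |A| ≥ 2, with |A| = 6 giving ≥ 9.)

|A +̂ A| = 14


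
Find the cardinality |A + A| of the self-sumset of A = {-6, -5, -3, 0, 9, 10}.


A + A = {a + a' : a, a' ∈ A}; |A| = 6.
General bounds: 2|A| - 1 ≤ |A + A| ≤ |A|(|A|+1)/2, i.e. 11 ≤ |A + A| ≤ 21.
Lower bound 2|A|-1 is attained iff A is an arithmetic progression.
Enumerate sums a + a' for a ≤ a' (symmetric, so this suffices):
a = -6: -6+-6=-12, -6+-5=-11, -6+-3=-9, -6+0=-6, -6+9=3, -6+10=4
a = -5: -5+-5=-10, -5+-3=-8, -5+0=-5, -5+9=4, -5+10=5
a = -3: -3+-3=-6, -3+0=-3, -3+9=6, -3+10=7
a = 0: 0+0=0, 0+9=9, 0+10=10
a = 9: 9+9=18, 9+10=19
a = 10: 10+10=20
Distinct sums: {-12, -11, -10, -9, -8, -6, -5, -3, 0, 3, 4, 5, 6, 7, 9, 10, 18, 19, 20}
|A + A| = 19

|A + A| = 19


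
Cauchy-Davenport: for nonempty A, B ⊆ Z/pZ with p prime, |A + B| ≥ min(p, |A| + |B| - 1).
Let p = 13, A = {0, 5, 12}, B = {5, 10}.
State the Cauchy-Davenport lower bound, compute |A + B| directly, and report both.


Cauchy-Davenport: |A + B| ≥ min(p, |A| + |B| - 1) for A, B nonempty in Z/pZ.
|A| = 3, |B| = 2, p = 13.
CD lower bound = min(13, 3 + 2 - 1) = min(13, 4) = 4.
Compute A + B mod 13 directly:
a = 0: 0+5=5, 0+10=10
a = 5: 5+5=10, 5+10=2
a = 12: 12+5=4, 12+10=9
A + B = {2, 4, 5, 9, 10}, so |A + B| = 5.
Verify: 5 ≥ 4? Yes ✓.

CD lower bound = 4, actual |A + B| = 5.


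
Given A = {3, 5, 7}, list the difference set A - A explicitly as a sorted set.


A - A = {a - a' : a, a' ∈ A}.
Compute a - a' for each ordered pair (a, a'):
a = 3: 3-3=0, 3-5=-2, 3-7=-4
a = 5: 5-3=2, 5-5=0, 5-7=-2
a = 7: 7-3=4, 7-5=2, 7-7=0
Collecting distinct values (and noting 0 appears from a-a):
A - A = {-4, -2, 0, 2, 4}
|A - A| = 5

A - A = {-4, -2, 0, 2, 4}


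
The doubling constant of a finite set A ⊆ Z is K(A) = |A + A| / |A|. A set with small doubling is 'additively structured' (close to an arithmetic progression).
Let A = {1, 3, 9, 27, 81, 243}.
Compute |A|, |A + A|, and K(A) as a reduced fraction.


|A| = 6.
Compute A + A by enumerating all 36 pairs.
A + A = {2, 4, 6, 10, 12, 18, 28, 30, 36, 54, 82, 84, 90, 108, 162, 244, 246, 252, 270, 324, 486}, so |A + A| = 21.
K = |A + A| / |A| = 21/6 = 7/2 ≈ 3.5000.
Reference: AP of size 6 gives K = 11/6 ≈ 1.8333; a fully generic set of size 6 gives K ≈ 3.5000.

|A| = 6, |A + A| = 21, K = 21/6 = 7/2.


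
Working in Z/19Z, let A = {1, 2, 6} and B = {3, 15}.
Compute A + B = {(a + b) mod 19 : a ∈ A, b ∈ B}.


Work in Z/19Z: reduce every sum a + b modulo 19.
Enumerate all 6 pairs:
a = 1: 1+3=4, 1+15=16
a = 2: 2+3=5, 2+15=17
a = 6: 6+3=9, 6+15=2
Distinct residues collected: {2, 4, 5, 9, 16, 17}
|A + B| = 6 (out of 19 total residues).

A + B = {2, 4, 5, 9, 16, 17}


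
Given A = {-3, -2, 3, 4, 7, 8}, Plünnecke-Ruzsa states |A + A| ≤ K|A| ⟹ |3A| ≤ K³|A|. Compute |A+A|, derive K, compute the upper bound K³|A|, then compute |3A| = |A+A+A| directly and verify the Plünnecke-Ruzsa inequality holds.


|A| = 6.
Step 1: Compute A + A by enumerating all 36 pairs.
A + A = {-6, -5, -4, 0, 1, 2, 4, 5, 6, 7, 8, 10, 11, 12, 14, 15, 16}, so |A + A| = 17.
Step 2: Doubling constant K = |A + A|/|A| = 17/6 = 17/6 ≈ 2.8333.
Step 3: Plünnecke-Ruzsa gives |3A| ≤ K³·|A| = (2.8333)³ · 6 ≈ 136.4722.
Step 4: Compute 3A = A + A + A directly by enumerating all triples (a,b,c) ∈ A³; |3A| = 32.
Step 5: Check 32 ≤ 136.4722? Yes ✓.

K = 17/6, Plünnecke-Ruzsa bound K³|A| ≈ 136.4722, |3A| = 32, inequality holds.


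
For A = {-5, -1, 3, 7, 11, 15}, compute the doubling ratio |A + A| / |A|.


|A| = 6.
Compute A + A by enumerating all 36 pairs.
A + A = {-10, -6, -2, 2, 6, 10, 14, 18, 22, 26, 30}, so |A + A| = 11.
K = |A + A| / |A| = 11/6 (already in lowest terms) ≈ 1.8333.
Reference: AP of size 6 gives K = 11/6 ≈ 1.8333; a fully generic set of size 6 gives K ≈ 3.5000.

|A| = 6, |A + A| = 11, K = 11/6.


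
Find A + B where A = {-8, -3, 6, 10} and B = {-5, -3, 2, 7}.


A + B = {a + b : a ∈ A, b ∈ B}.
Enumerate all |A|·|B| = 4·4 = 16 pairs (a, b) and collect distinct sums.
a = -8: -8+-5=-13, -8+-3=-11, -8+2=-6, -8+7=-1
a = -3: -3+-5=-8, -3+-3=-6, -3+2=-1, -3+7=4
a = 6: 6+-5=1, 6+-3=3, 6+2=8, 6+7=13
a = 10: 10+-5=5, 10+-3=7, 10+2=12, 10+7=17
Collecting distinct sums: A + B = {-13, -11, -8, -6, -1, 1, 3, 4, 5, 7, 8, 12, 13, 17}
|A + B| = 14

A + B = {-13, -11, -8, -6, -1, 1, 3, 4, 5, 7, 8, 12, 13, 17}


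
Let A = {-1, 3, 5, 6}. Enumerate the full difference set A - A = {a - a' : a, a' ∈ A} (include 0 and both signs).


A - A = {a - a' : a, a' ∈ A}.
Compute a - a' for each ordered pair (a, a'):
a = -1: -1--1=0, -1-3=-4, -1-5=-6, -1-6=-7
a = 3: 3--1=4, 3-3=0, 3-5=-2, 3-6=-3
a = 5: 5--1=6, 5-3=2, 5-5=0, 5-6=-1
a = 6: 6--1=7, 6-3=3, 6-5=1, 6-6=0
Collecting distinct values (and noting 0 appears from a-a):
A - A = {-7, -6, -4, -3, -2, -1, 0, 1, 2, 3, 4, 6, 7}
|A - A| = 13

A - A = {-7, -6, -4, -3, -2, -1, 0, 1, 2, 3, 4, 6, 7}


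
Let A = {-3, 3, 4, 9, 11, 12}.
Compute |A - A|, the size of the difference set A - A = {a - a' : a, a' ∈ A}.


A - A = {a - a' : a, a' ∈ A}; |A| = 6.
Bounds: 2|A|-1 ≤ |A - A| ≤ |A|² - |A| + 1, i.e. 11 ≤ |A - A| ≤ 31.
Note: 0 ∈ A - A always (from a - a). The set is symmetric: if d ∈ A - A then -d ∈ A - A.
Enumerate nonzero differences d = a - a' with a > a' (then include -d):
Positive differences: {1, 2, 3, 5, 6, 7, 8, 9, 12, 14, 15}
Full difference set: {0} ∪ (positive diffs) ∪ (negative diffs).
|A - A| = 1 + 2·11 = 23 (matches direct enumeration: 23).

|A - A| = 23


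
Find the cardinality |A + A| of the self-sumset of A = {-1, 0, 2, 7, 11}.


A + A = {a + a' : a, a' ∈ A}; |A| = 5.
General bounds: 2|A| - 1 ≤ |A + A| ≤ |A|(|A|+1)/2, i.e. 9 ≤ |A + A| ≤ 15.
Lower bound 2|A|-1 is attained iff A is an arithmetic progression.
Enumerate sums a + a' for a ≤ a' (symmetric, so this suffices):
a = -1: -1+-1=-2, -1+0=-1, -1+2=1, -1+7=6, -1+11=10
a = 0: 0+0=0, 0+2=2, 0+7=7, 0+11=11
a = 2: 2+2=4, 2+7=9, 2+11=13
a = 7: 7+7=14, 7+11=18
a = 11: 11+11=22
Distinct sums: {-2, -1, 0, 1, 2, 4, 6, 7, 9, 10, 11, 13, 14, 18, 22}
|A + A| = 15

|A + A| = 15
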